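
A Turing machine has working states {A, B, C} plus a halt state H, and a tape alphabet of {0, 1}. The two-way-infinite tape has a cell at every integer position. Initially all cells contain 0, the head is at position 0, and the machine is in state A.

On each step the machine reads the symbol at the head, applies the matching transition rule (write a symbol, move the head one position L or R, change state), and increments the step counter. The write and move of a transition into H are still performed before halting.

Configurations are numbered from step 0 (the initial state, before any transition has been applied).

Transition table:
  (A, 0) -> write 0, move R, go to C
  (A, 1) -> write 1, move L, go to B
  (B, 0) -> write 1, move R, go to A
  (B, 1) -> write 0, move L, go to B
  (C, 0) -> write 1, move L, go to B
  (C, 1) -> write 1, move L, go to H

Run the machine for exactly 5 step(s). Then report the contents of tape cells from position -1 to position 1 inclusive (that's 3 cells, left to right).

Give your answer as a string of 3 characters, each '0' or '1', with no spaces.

Answer: 001

Derivation:
Step 1: in state A at pos 0, read 0 -> (A,0)->write 0,move R,goto C. Now: state=C, head=1, tape[-1..2]=0000 (head:   ^)
Step 2: in state C at pos 1, read 0 -> (C,0)->write 1,move L,goto B. Now: state=B, head=0, tape[-1..2]=0010 (head:  ^)
Step 3: in state B at pos 0, read 0 -> (B,0)->write 1,move R,goto A. Now: state=A, head=1, tape[-1..2]=0110 (head:   ^)
Step 4: in state A at pos 1, read 1 -> (A,1)->write 1,move L,goto B. Now: state=B, head=0, tape[-1..2]=0110 (head:  ^)
Step 5: in state B at pos 0, read 1 -> (B,1)->write 0,move L,goto B. Now: state=B, head=-1, tape[-2..2]=00010 (head:  ^)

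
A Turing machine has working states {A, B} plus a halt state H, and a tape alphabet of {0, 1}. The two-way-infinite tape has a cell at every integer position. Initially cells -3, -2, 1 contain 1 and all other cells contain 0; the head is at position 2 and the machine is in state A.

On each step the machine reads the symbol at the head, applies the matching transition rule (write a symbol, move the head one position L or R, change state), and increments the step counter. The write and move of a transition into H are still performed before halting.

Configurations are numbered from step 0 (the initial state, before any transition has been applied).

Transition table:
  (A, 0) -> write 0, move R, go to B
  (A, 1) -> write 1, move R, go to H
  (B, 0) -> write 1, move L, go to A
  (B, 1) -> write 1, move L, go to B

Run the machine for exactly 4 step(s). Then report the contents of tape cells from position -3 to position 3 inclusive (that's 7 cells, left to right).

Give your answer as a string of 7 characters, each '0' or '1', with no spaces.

Answer: 1100101

Derivation:
Step 1: in state A at pos 2, read 0 -> (A,0)->write 0,move R,goto B. Now: state=B, head=3, tape[-4..4]=011001000 (head:        ^)
Step 2: in state B at pos 3, read 0 -> (B,0)->write 1,move L,goto A. Now: state=A, head=2, tape[-4..4]=011001010 (head:       ^)
Step 3: in state A at pos 2, read 0 -> (A,0)->write 0,move R,goto B. Now: state=B, head=3, tape[-4..4]=011001010 (head:        ^)
Step 4: in state B at pos 3, read 1 -> (B,1)->write 1,move L,goto B. Now: state=B, head=2, tape[-4..4]=011001010 (head:       ^)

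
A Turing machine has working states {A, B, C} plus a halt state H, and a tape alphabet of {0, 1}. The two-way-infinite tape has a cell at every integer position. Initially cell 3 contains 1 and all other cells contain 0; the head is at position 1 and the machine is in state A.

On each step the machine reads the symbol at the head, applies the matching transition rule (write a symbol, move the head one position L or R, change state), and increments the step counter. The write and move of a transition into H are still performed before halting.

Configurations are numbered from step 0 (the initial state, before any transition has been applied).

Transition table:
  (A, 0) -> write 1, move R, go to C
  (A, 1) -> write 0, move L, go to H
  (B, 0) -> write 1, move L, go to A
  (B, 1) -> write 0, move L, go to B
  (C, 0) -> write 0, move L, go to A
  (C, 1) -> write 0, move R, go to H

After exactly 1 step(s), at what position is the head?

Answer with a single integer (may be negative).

Answer: 2

Derivation:
Step 1: in state A at pos 1, read 0 -> (A,0)->write 1,move R,goto C. Now: state=C, head=2, tape[0..4]=01010 (head:   ^)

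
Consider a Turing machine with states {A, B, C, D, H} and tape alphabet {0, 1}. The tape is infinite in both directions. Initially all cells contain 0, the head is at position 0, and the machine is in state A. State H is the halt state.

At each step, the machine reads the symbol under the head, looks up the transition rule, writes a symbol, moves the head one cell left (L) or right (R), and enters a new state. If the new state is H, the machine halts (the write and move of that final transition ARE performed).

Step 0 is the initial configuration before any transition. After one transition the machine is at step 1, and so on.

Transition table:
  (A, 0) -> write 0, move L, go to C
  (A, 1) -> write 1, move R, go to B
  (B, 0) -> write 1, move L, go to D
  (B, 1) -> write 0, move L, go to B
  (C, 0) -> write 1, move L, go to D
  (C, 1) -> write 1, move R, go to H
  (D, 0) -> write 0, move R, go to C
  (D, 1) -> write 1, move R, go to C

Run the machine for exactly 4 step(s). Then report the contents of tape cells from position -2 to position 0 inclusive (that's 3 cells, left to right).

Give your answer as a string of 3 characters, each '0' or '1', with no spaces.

Answer: 010

Derivation:
Step 1: in state A at pos 0, read 0 -> (A,0)->write 0,move L,goto C. Now: state=C, head=-1, tape[-2..1]=0000 (head:  ^)
Step 2: in state C at pos -1, read 0 -> (C,0)->write 1,move L,goto D. Now: state=D, head=-2, tape[-3..1]=00100 (head:  ^)
Step 3: in state D at pos -2, read 0 -> (D,0)->write 0,move R,goto C. Now: state=C, head=-1, tape[-3..1]=00100 (head:   ^)
Step 4: in state C at pos -1, read 1 -> (C,1)->write 1,move R,goto H. Now: state=H, head=0, tape[-3..1]=00100 (head:    ^)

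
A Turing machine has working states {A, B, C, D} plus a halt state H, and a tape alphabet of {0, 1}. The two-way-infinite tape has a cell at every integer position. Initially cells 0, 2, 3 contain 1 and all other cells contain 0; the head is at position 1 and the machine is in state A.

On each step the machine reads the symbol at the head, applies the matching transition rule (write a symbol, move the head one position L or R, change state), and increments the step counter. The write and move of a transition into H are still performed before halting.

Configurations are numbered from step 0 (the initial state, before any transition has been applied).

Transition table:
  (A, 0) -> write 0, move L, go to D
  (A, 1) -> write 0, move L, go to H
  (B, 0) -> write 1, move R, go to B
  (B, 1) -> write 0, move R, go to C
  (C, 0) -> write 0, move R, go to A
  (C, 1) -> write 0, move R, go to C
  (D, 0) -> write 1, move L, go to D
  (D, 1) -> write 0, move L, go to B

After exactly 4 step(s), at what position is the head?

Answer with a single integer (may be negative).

Answer: 1

Derivation:
Step 1: in state A at pos 1, read 0 -> (A,0)->write 0,move L,goto D. Now: state=D, head=0, tape[-1..4]=010110 (head:  ^)
Step 2: in state D at pos 0, read 1 -> (D,1)->write 0,move L,goto B. Now: state=B, head=-1, tape[-2..4]=0000110 (head:  ^)
Step 3: in state B at pos -1, read 0 -> (B,0)->write 1,move R,goto B. Now: state=B, head=0, tape[-2..4]=0100110 (head:   ^)
Step 4: in state B at pos 0, read 0 -> (B,0)->write 1,move R,goto B. Now: state=B, head=1, tape[-2..4]=0110110 (head:    ^)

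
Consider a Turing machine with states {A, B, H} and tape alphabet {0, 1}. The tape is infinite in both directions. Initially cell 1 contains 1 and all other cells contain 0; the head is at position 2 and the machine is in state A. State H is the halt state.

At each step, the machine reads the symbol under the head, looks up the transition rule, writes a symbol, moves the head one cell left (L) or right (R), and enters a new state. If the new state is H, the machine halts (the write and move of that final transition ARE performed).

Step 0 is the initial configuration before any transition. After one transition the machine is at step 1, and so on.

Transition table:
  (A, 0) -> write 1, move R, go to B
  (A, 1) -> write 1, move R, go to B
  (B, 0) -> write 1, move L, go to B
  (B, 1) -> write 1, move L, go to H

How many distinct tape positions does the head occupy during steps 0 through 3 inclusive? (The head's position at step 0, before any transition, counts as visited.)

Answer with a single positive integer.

Answer: 3

Derivation:
Step 1: in state A at pos 2, read 0 -> (A,0)->write 1,move R,goto B. Now: state=B, head=3, tape[0..4]=01100 (head:    ^)
Step 2: in state B at pos 3, read 0 -> (B,0)->write 1,move L,goto B. Now: state=B, head=2, tape[0..4]=01110 (head:   ^)
Step 3: in state B at pos 2, read 1 -> (B,1)->write 1,move L,goto H. Now: state=H, head=1, tape[0..4]=01110 (head:  ^)
Head positions at steps 0..3: starting at 2, distinct positions visited = {1, 2, 3} -> 3 position(s)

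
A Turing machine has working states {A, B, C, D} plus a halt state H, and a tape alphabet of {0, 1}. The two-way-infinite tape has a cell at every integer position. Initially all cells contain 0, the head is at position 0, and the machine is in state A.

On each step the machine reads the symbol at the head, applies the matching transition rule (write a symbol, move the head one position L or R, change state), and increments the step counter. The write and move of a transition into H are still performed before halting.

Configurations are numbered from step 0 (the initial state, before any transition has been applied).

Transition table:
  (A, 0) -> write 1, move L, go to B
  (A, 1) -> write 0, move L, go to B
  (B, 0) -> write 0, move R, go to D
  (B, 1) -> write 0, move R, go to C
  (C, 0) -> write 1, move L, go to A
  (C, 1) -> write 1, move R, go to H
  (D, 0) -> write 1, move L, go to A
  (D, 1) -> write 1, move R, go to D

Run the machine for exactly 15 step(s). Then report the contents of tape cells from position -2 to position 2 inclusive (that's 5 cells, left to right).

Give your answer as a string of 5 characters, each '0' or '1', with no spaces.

Step 1: in state A at pos 0, read 0 -> (A,0)->write 1,move L,goto B. Now: state=B, head=-1, tape[-2..1]=0010 (head:  ^)
Step 2: in state B at pos -1, read 0 -> (B,0)->write 0,move R,goto D. Now: state=D, head=0, tape[-2..1]=0010 (head:   ^)
Step 3: in state D at pos 0, read 1 -> (D,1)->write 1,move R,goto D. Now: state=D, head=1, tape[-2..2]=00100 (head:    ^)
Step 4: in state D at pos 1, read 0 -> (D,0)->write 1,move L,goto A. Now: state=A, head=0, tape[-2..2]=00110 (head:   ^)
Step 5: in state A at pos 0, read 1 -> (A,1)->write 0,move L,goto B. Now: state=B, head=-1, tape[-2..2]=00010 (head:  ^)
Step 6: in state B at pos -1, read 0 -> (B,0)->write 0,move R,goto D. Now: state=D, head=0, tape[-2..2]=00010 (head:   ^)
Step 7: in state D at pos 0, read 0 -> (D,0)->write 1,move L,goto A. Now: state=A, head=-1, tape[-2..2]=00110 (head:  ^)
Step 8: in state A at pos -1, read 0 -> (A,0)->write 1,move L,goto B. Now: state=B, head=-2, tape[-3..2]=001110 (head:  ^)
Step 9: in state B at pos -2, read 0 -> (B,0)->write 0,move R,goto D. Now: state=D, head=-1, tape[-3..2]=001110 (head:   ^)
Step 10: in state D at pos -1, read 1 -> (D,1)->write 1,move R,goto D. Now: state=D, head=0, tape[-3..2]=001110 (head:    ^)
Step 11: in state D at pos 0, read 1 -> (D,1)->write 1,move R,goto D. Now: state=D, head=1, tape[-3..2]=001110 (head:     ^)
Step 12: in state D at pos 1, read 1 -> (D,1)->write 1,move R,goto D. Now: state=D, head=2, tape[-3..3]=0011100 (head:      ^)
Step 13: in state D at pos 2, read 0 -> (D,0)->write 1,move L,goto A. Now: state=A, head=1, tape[-3..3]=0011110 (head:     ^)
Step 14: in state A at pos 1, read 1 -> (A,1)->write 0,move L,goto B. Now: state=B, head=0, tape[-3..3]=0011010 (head:    ^)
Step 15: in state B at pos 0, read 1 -> (B,1)->write 0,move R,goto C. Now: state=C, head=1, tape[-3..3]=0010010 (head:     ^)

Answer: 01001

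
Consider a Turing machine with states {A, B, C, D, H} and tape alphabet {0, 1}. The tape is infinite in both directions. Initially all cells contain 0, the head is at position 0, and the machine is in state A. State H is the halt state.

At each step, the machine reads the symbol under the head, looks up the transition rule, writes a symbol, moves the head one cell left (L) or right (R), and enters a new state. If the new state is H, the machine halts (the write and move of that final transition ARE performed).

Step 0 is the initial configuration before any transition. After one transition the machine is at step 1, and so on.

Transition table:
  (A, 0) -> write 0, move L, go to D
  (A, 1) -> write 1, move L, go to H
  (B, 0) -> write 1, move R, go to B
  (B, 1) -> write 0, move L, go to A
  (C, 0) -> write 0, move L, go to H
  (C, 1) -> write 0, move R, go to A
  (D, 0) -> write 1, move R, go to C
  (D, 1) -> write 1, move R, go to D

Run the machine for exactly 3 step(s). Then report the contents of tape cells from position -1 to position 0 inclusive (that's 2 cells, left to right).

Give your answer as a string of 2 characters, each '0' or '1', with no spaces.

Step 1: in state A at pos 0, read 0 -> (A,0)->write 0,move L,goto D. Now: state=D, head=-1, tape[-2..1]=0000 (head:  ^)
Step 2: in state D at pos -1, read 0 -> (D,0)->write 1,move R,goto C. Now: state=C, head=0, tape[-2..1]=0100 (head:   ^)
Step 3: in state C at pos 0, read 0 -> (C,0)->write 0,move L,goto H. Now: state=H, head=-1, tape[-2..1]=0100 (head:  ^)

Answer: 10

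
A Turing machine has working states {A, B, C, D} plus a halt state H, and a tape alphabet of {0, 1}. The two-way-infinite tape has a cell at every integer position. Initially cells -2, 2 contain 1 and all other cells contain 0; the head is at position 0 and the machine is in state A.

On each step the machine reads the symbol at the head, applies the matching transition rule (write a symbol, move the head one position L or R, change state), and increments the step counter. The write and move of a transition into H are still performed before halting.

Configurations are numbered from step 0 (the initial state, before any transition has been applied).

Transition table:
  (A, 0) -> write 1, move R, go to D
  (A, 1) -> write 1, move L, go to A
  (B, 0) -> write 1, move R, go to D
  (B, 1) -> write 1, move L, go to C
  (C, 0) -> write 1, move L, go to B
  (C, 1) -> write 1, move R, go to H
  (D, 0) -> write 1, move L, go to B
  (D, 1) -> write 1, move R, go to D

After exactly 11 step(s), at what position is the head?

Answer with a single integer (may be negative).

Answer: 1

Derivation:
Step 1: in state A at pos 0, read 0 -> (A,0)->write 1,move R,goto D. Now: state=D, head=1, tape[-3..3]=0101010 (head:     ^)
Step 2: in state D at pos 1, read 0 -> (D,0)->write 1,move L,goto B. Now: state=B, head=0, tape[-3..3]=0101110 (head:    ^)
Step 3: in state B at pos 0, read 1 -> (B,1)->write 1,move L,goto C. Now: state=C, head=-1, tape[-3..3]=0101110 (head:   ^)
Step 4: in state C at pos -1, read 0 -> (C,0)->write 1,move L,goto B. Now: state=B, head=-2, tape[-3..3]=0111110 (head:  ^)
Step 5: in state B at pos -2, read 1 -> (B,1)->write 1,move L,goto C. Now: state=C, head=-3, tape[-4..3]=00111110 (head:  ^)
Step 6: in state C at pos -3, read 0 -> (C,0)->write 1,move L,goto B. Now: state=B, head=-4, tape[-5..3]=001111110 (head:  ^)
Step 7: in state B at pos -4, read 0 -> (B,0)->write 1,move R,goto D. Now: state=D, head=-3, tape[-5..3]=011111110 (head:   ^)
Step 8: in state D at pos -3, read 1 -> (D,1)->write 1,move R,goto D. Now: state=D, head=-2, tape[-5..3]=011111110 (head:    ^)
Step 9: in state D at pos -2, read 1 -> (D,1)->write 1,move R,goto D. Now: state=D, head=-1, tape[-5..3]=011111110 (head:     ^)
Step 10: in state D at pos -1, read 1 -> (D,1)->write 1,move R,goto D. Now: state=D, head=0, tape[-5..3]=011111110 (head:      ^)
Step 11: in state D at pos 0, read 1 -> (D,1)->write 1,move R,goto D. Now: state=D, head=1, tape[-5..3]=011111110 (head:       ^)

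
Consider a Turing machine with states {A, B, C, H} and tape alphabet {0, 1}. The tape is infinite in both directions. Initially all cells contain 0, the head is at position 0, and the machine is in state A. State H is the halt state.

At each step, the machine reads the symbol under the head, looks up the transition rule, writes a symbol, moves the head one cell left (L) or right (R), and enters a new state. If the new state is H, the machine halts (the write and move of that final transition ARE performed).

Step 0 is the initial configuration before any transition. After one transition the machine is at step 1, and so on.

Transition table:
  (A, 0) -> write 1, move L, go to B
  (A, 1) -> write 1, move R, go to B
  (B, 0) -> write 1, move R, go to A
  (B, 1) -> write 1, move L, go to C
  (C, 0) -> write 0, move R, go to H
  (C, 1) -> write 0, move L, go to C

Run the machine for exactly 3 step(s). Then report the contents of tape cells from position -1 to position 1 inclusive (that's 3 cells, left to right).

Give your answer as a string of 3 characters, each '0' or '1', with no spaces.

Answer: 110

Derivation:
Step 1: in state A at pos 0, read 0 -> (A,0)->write 1,move L,goto B. Now: state=B, head=-1, tape[-2..1]=0010 (head:  ^)
Step 2: in state B at pos -1, read 0 -> (B,0)->write 1,move R,goto A. Now: state=A, head=0, tape[-2..1]=0110 (head:   ^)
Step 3: in state A at pos 0, read 1 -> (A,1)->write 1,move R,goto B. Now: state=B, head=1, tape[-2..2]=01100 (head:    ^)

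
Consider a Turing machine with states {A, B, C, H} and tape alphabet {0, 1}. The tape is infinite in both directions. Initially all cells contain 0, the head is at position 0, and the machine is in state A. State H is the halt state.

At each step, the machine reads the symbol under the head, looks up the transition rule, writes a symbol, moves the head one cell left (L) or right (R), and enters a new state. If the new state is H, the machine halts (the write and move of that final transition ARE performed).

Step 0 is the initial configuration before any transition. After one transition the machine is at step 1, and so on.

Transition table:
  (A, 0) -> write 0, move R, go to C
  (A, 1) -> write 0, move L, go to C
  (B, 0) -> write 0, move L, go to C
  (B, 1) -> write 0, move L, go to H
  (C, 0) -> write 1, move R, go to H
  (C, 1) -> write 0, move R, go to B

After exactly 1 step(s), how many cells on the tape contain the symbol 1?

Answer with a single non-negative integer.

Answer: 0

Derivation:
Step 1: in state A at pos 0, read 0 -> (A,0)->write 0,move R,goto C. Now: state=C, head=1, tape[-1..2]=0000 (head:   ^)
No cell contains 1 after step 1 -> 0 cell(s)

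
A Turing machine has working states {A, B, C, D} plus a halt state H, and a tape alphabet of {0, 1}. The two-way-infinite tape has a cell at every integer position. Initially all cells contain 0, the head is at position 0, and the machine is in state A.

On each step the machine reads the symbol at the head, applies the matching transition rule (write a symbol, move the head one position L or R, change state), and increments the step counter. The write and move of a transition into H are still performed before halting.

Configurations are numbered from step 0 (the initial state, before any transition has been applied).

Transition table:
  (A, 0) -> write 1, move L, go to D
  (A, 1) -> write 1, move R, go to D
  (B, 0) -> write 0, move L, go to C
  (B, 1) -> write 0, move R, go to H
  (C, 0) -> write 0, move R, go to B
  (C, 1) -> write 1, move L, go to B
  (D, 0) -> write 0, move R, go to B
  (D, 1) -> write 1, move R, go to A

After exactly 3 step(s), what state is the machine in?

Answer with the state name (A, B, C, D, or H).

Step 1: in state A at pos 0, read 0 -> (A,0)->write 1,move L,goto D. Now: state=D, head=-1, tape[-2..1]=0010 (head:  ^)
Step 2: in state D at pos -1, read 0 -> (D,0)->write 0,move R,goto B. Now: state=B, head=0, tape[-2..1]=0010 (head:   ^)
Step 3: in state B at pos 0, read 1 -> (B,1)->write 0,move R,goto H. Now: state=H, head=1, tape[-2..2]=00000 (head:    ^)

Answer: H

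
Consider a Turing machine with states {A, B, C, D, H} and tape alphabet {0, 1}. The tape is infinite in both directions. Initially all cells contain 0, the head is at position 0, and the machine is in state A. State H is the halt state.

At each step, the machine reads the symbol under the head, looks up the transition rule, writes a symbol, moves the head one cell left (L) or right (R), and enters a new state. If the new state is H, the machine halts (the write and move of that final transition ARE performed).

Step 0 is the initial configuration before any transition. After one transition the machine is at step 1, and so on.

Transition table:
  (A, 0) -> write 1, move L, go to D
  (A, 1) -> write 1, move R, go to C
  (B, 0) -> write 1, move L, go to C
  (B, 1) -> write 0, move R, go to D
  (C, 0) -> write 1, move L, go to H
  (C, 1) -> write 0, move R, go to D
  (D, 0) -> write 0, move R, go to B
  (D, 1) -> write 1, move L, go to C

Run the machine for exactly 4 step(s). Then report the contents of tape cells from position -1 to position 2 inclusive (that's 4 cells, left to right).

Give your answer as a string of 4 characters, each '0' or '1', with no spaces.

Answer: 0000

Derivation:
Step 1: in state A at pos 0, read 0 -> (A,0)->write 1,move L,goto D. Now: state=D, head=-1, tape[-2..1]=0010 (head:  ^)
Step 2: in state D at pos -1, read 0 -> (D,0)->write 0,move R,goto B. Now: state=B, head=0, tape[-2..1]=0010 (head:   ^)
Step 3: in state B at pos 0, read 1 -> (B,1)->write 0,move R,goto D. Now: state=D, head=1, tape[-2..2]=00000 (head:    ^)
Step 4: in state D at pos 1, read 0 -> (D,0)->write 0,move R,goto B. Now: state=B, head=2, tape[-2..3]=000000 (head:     ^)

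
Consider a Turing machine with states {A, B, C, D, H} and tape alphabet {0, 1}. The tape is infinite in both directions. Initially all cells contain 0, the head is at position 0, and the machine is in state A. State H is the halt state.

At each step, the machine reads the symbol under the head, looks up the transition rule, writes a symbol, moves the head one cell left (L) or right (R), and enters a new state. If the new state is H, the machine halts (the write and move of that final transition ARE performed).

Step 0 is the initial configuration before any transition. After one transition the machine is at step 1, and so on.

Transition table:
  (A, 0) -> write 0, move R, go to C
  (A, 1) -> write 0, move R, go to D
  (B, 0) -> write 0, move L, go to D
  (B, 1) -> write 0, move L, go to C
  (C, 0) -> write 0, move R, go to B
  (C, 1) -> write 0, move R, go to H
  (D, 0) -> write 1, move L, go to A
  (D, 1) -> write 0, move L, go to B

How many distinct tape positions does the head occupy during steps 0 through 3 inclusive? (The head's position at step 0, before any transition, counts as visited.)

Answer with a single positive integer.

Answer: 3

Derivation:
Step 1: in state A at pos 0, read 0 -> (A,0)->write 0,move R,goto C. Now: state=C, head=1, tape[-1..2]=0000 (head:   ^)
Step 2: in state C at pos 1, read 0 -> (C,0)->write 0,move R,goto B. Now: state=B, head=2, tape[-1..3]=00000 (head:    ^)
Step 3: in state B at pos 2, read 0 -> (B,0)->write 0,move L,goto D. Now: state=D, head=1, tape[-1..3]=00000 (head:   ^)
Head positions at steps 0..3: starting at 0, distinct positions visited = {0, 1, 2} -> 3 position(s)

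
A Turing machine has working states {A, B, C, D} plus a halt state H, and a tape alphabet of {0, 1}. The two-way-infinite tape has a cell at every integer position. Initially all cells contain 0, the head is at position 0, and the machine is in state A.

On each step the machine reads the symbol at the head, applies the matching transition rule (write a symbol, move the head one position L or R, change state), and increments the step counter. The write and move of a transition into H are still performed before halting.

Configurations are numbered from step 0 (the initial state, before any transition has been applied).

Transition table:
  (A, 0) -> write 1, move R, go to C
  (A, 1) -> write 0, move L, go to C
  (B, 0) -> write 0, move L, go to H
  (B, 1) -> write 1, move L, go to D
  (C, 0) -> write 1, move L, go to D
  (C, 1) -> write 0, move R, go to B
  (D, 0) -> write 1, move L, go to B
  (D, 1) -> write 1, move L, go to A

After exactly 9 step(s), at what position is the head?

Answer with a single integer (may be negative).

Answer: -3

Derivation:
Step 1: in state A at pos 0, read 0 -> (A,0)->write 1,move R,goto C. Now: state=C, head=1, tape[-1..2]=0100 (head:   ^)
Step 2: in state C at pos 1, read 0 -> (C,0)->write 1,move L,goto D. Now: state=D, head=0, tape[-1..2]=0110 (head:  ^)
Step 3: in state D at pos 0, read 1 -> (D,1)->write 1,move L,goto A. Now: state=A, head=-1, tape[-2..2]=00110 (head:  ^)
Step 4: in state A at pos -1, read 0 -> (A,0)->write 1,move R,goto C. Now: state=C, head=0, tape[-2..2]=01110 (head:   ^)
Step 5: in state C at pos 0, read 1 -> (C,1)->write 0,move R,goto B. Now: state=B, head=1, tape[-2..2]=01010 (head:    ^)
Step 6: in state B at pos 1, read 1 -> (B,1)->write 1,move L,goto D. Now: state=D, head=0, tape[-2..2]=01010 (head:   ^)
Step 7: in state D at pos 0, read 0 -> (D,0)->write 1,move L,goto B. Now: state=B, head=-1, tape[-2..2]=01110 (head:  ^)
Step 8: in state B at pos -1, read 1 -> (B,1)->write 1,move L,goto D. Now: state=D, head=-2, tape[-3..2]=001110 (head:  ^)
Step 9: in state D at pos -2, read 0 -> (D,0)->write 1,move L,goto B. Now: state=B, head=-3, tape[-4..2]=0011110 (head:  ^)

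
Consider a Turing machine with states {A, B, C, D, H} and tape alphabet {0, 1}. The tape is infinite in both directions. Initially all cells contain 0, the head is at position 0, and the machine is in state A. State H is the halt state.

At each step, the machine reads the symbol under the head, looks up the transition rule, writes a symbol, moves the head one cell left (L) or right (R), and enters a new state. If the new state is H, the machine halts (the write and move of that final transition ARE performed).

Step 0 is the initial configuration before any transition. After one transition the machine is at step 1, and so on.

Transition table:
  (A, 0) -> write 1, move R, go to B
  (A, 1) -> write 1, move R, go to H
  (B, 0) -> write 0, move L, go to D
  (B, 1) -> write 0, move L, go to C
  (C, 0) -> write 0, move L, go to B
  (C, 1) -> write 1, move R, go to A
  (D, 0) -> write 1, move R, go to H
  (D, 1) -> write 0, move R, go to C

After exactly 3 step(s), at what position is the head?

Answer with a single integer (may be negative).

Answer: 1

Derivation:
Step 1: in state A at pos 0, read 0 -> (A,0)->write 1,move R,goto B. Now: state=B, head=1, tape[-1..2]=0100 (head:   ^)
Step 2: in state B at pos 1, read 0 -> (B,0)->write 0,move L,goto D. Now: state=D, head=0, tape[-1..2]=0100 (head:  ^)
Step 3: in state D at pos 0, read 1 -> (D,1)->write 0,move R,goto C. Now: state=C, head=1, tape[-1..2]=0000 (head:   ^)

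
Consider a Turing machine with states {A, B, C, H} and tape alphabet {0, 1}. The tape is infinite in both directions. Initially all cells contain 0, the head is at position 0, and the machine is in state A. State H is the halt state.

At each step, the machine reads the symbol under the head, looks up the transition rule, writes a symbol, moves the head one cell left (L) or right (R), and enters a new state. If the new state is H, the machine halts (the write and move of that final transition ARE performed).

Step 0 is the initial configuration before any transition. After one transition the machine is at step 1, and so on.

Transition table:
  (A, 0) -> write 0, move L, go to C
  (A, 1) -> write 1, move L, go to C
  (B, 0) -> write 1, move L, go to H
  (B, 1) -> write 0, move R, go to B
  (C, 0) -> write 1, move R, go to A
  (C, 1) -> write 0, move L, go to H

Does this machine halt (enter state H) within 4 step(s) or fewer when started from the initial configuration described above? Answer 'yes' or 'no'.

Step 1: in state A at pos 0, read 0 -> (A,0)->write 0,move L,goto C. Now: state=C, head=-1, tape[-2..1]=0000 (head:  ^)
Step 2: in state C at pos -1, read 0 -> (C,0)->write 1,move R,goto A. Now: state=A, head=0, tape[-2..1]=0100 (head:   ^)
Step 3: in state A at pos 0, read 0 -> (A,0)->write 0,move L,goto C. Now: state=C, head=-1, tape[-2..1]=0100 (head:  ^)
Step 4: in state C at pos -1, read 1 -> (C,1)->write 0,move L,goto H. Now: state=H, head=-2, tape[-3..1]=00000 (head:  ^)
State H reached at step 4; 4 <= 4 -> yes

Answer: yes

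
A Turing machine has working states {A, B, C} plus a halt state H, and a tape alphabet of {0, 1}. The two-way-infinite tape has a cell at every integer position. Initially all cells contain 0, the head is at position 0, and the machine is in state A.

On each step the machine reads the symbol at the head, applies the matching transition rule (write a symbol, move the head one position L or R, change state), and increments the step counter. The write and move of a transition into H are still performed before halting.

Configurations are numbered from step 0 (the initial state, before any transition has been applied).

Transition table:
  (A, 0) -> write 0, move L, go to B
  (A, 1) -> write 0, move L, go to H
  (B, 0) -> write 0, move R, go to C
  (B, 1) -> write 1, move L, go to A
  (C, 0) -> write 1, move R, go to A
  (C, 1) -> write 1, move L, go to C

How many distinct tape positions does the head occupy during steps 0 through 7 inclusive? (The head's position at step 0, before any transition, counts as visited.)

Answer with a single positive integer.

Answer: 4

Derivation:
Step 1: in state A at pos 0, read 0 -> (A,0)->write 0,move L,goto B. Now: state=B, head=-1, tape[-2..1]=0000 (head:  ^)
Step 2: in state B at pos -1, read 0 -> (B,0)->write 0,move R,goto C. Now: state=C, head=0, tape[-2..1]=0000 (head:   ^)
Step 3: in state C at pos 0, read 0 -> (C,0)->write 1,move R,goto A. Now: state=A, head=1, tape[-2..2]=00100 (head:    ^)
Step 4: in state A at pos 1, read 0 -> (A,0)->write 0,move L,goto B. Now: state=B, head=0, tape[-2..2]=00100 (head:   ^)
Step 5: in state B at pos 0, read 1 -> (B,1)->write 1,move L,goto A. Now: state=A, head=-1, tape[-2..2]=00100 (head:  ^)
Step 6: in state A at pos -1, read 0 -> (A,0)->write 0,move L,goto B. Now: state=B, head=-2, tape[-3..2]=000100 (head:  ^)
Step 7: in state B at pos -2, read 0 -> (B,0)->write 0,move R,goto C. Now: state=C, head=-1, tape[-3..2]=000100 (head:   ^)
Head positions at steps 0..7: starting at 0, distinct positions visited = {-2, -1, 0, 1} -> 4 position(s)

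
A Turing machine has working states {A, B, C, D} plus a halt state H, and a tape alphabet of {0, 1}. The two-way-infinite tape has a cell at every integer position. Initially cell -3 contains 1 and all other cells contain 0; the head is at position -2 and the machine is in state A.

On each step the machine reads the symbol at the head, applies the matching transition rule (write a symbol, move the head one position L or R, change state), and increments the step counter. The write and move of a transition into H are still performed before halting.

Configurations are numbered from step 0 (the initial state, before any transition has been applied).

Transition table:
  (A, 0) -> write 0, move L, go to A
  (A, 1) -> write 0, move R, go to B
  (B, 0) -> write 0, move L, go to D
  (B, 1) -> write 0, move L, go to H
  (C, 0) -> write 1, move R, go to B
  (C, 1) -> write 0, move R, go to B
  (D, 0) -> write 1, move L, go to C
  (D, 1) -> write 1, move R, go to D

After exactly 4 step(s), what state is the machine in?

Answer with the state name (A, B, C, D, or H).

Answer: C

Derivation:
Step 1: in state A at pos -2, read 0 -> (A,0)->write 0,move L,goto A. Now: state=A, head=-3, tape[-4..-1]=0100 (head:  ^)
Step 2: in state A at pos -3, read 1 -> (A,1)->write 0,move R,goto B. Now: state=B, head=-2, tape[-4..-1]=0000 (head:   ^)
Step 3: in state B at pos -2, read 0 -> (B,0)->write 0,move L,goto D. Now: state=D, head=-3, tape[-4..-1]=0000 (head:  ^)
Step 4: in state D at pos -3, read 0 -> (D,0)->write 1,move L,goto C. Now: state=C, head=-4, tape[-5..-1]=00100 (head:  ^)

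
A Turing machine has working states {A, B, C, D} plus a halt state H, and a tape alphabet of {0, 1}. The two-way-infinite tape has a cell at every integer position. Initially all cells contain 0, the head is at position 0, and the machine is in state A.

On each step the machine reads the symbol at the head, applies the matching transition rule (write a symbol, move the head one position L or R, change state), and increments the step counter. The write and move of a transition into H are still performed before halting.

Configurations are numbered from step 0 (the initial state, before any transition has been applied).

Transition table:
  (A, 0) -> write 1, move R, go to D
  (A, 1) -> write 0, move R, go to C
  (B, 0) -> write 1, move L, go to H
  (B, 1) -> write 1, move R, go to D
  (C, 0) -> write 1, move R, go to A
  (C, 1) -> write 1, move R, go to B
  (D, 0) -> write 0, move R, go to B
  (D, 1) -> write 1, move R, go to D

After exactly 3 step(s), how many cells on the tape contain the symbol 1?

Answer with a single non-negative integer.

Step 1: in state A at pos 0, read 0 -> (A,0)->write 1,move R,goto D. Now: state=D, head=1, tape[-1..2]=0100 (head:   ^)
Step 2: in state D at pos 1, read 0 -> (D,0)->write 0,move R,goto B. Now: state=B, head=2, tape[-1..3]=01000 (head:    ^)
Step 3: in state B at pos 2, read 0 -> (B,0)->write 1,move L,goto H. Now: state=H, head=1, tape[-1..3]=01010 (head:   ^)
Cells containing 1 after step 3: {0, 2} -> 2 cell(s)

Answer: 2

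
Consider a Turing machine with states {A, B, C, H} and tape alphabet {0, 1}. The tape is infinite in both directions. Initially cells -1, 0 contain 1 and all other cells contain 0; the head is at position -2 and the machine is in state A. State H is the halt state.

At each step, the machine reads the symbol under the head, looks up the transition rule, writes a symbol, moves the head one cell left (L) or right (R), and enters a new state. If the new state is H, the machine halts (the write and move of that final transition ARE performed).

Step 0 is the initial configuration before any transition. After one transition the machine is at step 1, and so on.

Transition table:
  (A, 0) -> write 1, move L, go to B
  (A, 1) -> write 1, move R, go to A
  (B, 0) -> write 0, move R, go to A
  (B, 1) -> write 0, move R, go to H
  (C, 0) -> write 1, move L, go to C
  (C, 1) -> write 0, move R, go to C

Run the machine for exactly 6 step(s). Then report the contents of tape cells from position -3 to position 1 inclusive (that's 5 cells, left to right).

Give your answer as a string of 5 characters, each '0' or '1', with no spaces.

Step 1: in state A at pos -2, read 0 -> (A,0)->write 1,move L,goto B. Now: state=B, head=-3, tape[-4..1]=001110 (head:  ^)
Step 2: in state B at pos -3, read 0 -> (B,0)->write 0,move R,goto A. Now: state=A, head=-2, tape[-4..1]=001110 (head:   ^)
Step 3: in state A at pos -2, read 1 -> (A,1)->write 1,move R,goto A. Now: state=A, head=-1, tape[-4..1]=001110 (head:    ^)
Step 4: in state A at pos -1, read 1 -> (A,1)->write 1,move R,goto A. Now: state=A, head=0, tape[-4..1]=001110 (head:     ^)
Step 5: in state A at pos 0, read 1 -> (A,1)->write 1,move R,goto A. Now: state=A, head=1, tape[-4..2]=0011100 (head:      ^)
Step 6: in state A at pos 1, read 0 -> (A,0)->write 1,move L,goto B. Now: state=B, head=0, tape[-4..2]=0011110 (head:     ^)

Answer: 01111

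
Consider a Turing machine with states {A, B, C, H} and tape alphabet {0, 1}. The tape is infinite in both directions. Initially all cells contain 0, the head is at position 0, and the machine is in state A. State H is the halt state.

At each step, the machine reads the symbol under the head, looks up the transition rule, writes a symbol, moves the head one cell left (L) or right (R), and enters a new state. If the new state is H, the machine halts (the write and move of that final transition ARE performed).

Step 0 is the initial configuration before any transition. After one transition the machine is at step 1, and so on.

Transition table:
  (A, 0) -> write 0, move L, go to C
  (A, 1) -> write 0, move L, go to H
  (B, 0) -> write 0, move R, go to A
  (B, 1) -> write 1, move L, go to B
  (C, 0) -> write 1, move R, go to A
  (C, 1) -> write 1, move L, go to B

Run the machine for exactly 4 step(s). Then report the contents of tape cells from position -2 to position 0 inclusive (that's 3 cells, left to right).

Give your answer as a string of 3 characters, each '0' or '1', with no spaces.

Answer: 010

Derivation:
Step 1: in state A at pos 0, read 0 -> (A,0)->write 0,move L,goto C. Now: state=C, head=-1, tape[-2..1]=0000 (head:  ^)
Step 2: in state C at pos -1, read 0 -> (C,0)->write 1,move R,goto A. Now: state=A, head=0, tape[-2..1]=0100 (head:   ^)
Step 3: in state A at pos 0, read 0 -> (A,0)->write 0,move L,goto C. Now: state=C, head=-1, tape[-2..1]=0100 (head:  ^)
Step 4: in state C at pos -1, read 1 -> (C,1)->write 1,move L,goto B. Now: state=B, head=-2, tape[-3..1]=00100 (head:  ^)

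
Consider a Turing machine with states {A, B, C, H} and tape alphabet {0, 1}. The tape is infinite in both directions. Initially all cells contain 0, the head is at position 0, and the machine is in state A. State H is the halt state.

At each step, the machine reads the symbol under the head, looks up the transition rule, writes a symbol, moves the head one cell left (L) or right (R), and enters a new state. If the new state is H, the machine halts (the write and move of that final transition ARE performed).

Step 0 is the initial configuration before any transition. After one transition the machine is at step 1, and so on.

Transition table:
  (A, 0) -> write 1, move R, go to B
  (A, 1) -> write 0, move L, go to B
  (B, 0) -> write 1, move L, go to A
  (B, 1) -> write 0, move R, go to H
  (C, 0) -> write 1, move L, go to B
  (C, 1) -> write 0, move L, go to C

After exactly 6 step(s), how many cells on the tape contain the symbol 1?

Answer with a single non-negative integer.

Step 1: in state A at pos 0, read 0 -> (A,0)->write 1,move R,goto B. Now: state=B, head=1, tape[-1..2]=0100 (head:   ^)
Step 2: in state B at pos 1, read 0 -> (B,0)->write 1,move L,goto A. Now: state=A, head=0, tape[-1..2]=0110 (head:  ^)
Step 3: in state A at pos 0, read 1 -> (A,1)->write 0,move L,goto B. Now: state=B, head=-1, tape[-2..2]=00010 (head:  ^)
Step 4: in state B at pos -1, read 0 -> (B,0)->write 1,move L,goto A. Now: state=A, head=-2, tape[-3..2]=001010 (head:  ^)
Step 5: in state A at pos -2, read 0 -> (A,0)->write 1,move R,goto B. Now: state=B, head=-1, tape[-3..2]=011010 (head:   ^)
Step 6: in state B at pos -1, read 1 -> (B,1)->write 0,move R,goto H. Now: state=H, head=0, tape[-3..2]=010010 (head:    ^)
Cells containing 1 after step 6: {-2, 1} -> 2 cell(s)

Answer: 2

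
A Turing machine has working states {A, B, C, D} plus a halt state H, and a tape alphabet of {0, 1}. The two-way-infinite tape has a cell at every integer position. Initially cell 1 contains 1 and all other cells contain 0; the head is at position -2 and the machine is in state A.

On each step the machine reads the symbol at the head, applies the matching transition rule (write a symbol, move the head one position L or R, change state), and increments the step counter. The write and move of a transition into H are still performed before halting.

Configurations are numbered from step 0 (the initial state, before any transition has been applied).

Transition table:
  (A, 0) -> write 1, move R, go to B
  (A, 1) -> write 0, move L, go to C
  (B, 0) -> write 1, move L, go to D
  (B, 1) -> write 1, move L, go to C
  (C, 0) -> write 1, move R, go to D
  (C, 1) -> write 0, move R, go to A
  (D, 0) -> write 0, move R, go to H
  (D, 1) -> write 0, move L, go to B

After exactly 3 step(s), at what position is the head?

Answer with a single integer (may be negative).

Answer: -3

Derivation:
Step 1: in state A at pos -2, read 0 -> (A,0)->write 1,move R,goto B. Now: state=B, head=-1, tape[-3..2]=010010 (head:   ^)
Step 2: in state B at pos -1, read 0 -> (B,0)->write 1,move L,goto D. Now: state=D, head=-2, tape[-3..2]=011010 (head:  ^)
Step 3: in state D at pos -2, read 1 -> (D,1)->write 0,move L,goto B. Now: state=B, head=-3, tape[-4..2]=0001010 (head:  ^)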